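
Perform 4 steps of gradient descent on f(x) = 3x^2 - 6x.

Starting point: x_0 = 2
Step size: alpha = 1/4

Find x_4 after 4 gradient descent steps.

f(x) = 3x^2 - 6x, f'(x) = 6x + (-6)
Step 1: f'(2) = 6, x_1 = 2 - 1/4 * 6 = 1/2
Step 2: f'(1/2) = -3, x_2 = 1/2 - 1/4 * -3 = 5/4
Step 3: f'(5/4) = 3/2, x_3 = 5/4 - 1/4 * 3/2 = 7/8
Step 4: f'(7/8) = -3/4, x_4 = 7/8 - 1/4 * -3/4 = 17/16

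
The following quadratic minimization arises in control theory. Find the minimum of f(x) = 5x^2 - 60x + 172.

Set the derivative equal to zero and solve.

f(x) = 5x^2 - 60x + 172
f'(x) = 10x + (-60) = 0
x = 60/10 = 6
f(6) = -8
Since f''(x) = 10 > 0, this is a minimum.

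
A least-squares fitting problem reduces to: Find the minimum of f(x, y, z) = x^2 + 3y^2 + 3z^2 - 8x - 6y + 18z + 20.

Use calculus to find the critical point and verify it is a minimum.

f(x,y,z) = x^2 + 3y^2 + 3z^2 - 8x - 6y + 18z + 20
df/dx = 2x + (-8) = 0 => x = 4
df/dy = 6y + (-6) = 0 => y = 1
df/dz = 6z + (18) = 0 => z = -3
f(4,1,-3) = 1*(4)^2 + 3*(1)^2 + 3*(-3)^2 + -8*(4) + -6*(1) + 18*(-3) + 20 = -26
Hessian is diagonal with entries 2, 6, 6 > 0, confirmed minimum.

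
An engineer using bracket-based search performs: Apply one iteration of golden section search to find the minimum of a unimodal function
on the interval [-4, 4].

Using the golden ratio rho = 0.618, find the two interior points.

Golden section search on [-4, 4].
Golden ratio rho = 0.618 (approx).
Interior points:
  x_1 = -4 + (1-0.618)*8 = -0.9440
  x_2 = -4 + 0.618*8 = 0.9440
Compare f(x_1) and f(x_2) to determine which subinterval to keep.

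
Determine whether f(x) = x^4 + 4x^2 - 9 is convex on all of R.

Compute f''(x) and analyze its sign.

f(x) = x^4 + 4x^2 - 9
f'(x) = 4x^3 + 8x
f''(x) = 12x^2 + 8
f''(x) = 12x^2 + 8 >= 8 > 0 for all x
Therefore, f is convex on R.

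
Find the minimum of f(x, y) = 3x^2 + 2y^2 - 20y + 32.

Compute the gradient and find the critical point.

f(x,y) = 3x^2 + 2y^2 - 20y + 32
df/dx = 6x + (0) = 0  =>  x = 0
df/dy = 4y + (-20) = 0  =>  y = 5
f(0, 5) = 3*(0)^2 + 2*(5)^2 + -20*(5) + 32 = -18
Hessian is diagonal with entries 6, 4 > 0, so this is a minimum.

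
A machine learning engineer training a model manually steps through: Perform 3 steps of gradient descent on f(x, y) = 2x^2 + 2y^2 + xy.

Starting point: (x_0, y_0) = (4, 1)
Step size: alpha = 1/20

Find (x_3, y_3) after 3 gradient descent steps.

f(x,y) = 2x^2 + 2y^2 + xy
grad_x = 4x + 1y, grad_y = 4y + 1x
Step 1: grad = (17, 8), (63/20, 3/5)
Step 2: grad = (66/5, 111/20), (249/100, 129/400)
Step 3: grad = (4113/400, 189/50), (15807/8000, 267/2000)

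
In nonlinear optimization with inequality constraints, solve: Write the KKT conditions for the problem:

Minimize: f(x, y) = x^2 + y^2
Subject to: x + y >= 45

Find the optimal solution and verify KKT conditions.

KKT conditions for min x^2 + y^2 s.t. x + y >= 45:
Stationarity: 2x = mu, 2y = mu
So x = y = mu/2.
Complementary slackness: mu*(x + y - 45) = 0
Primal feasibility: x + y >= 45; dual feasibility: mu >= 0
If mu = 0 then x = y = 0, but 0 + 0 < 45 is infeasible, so the constraint is active.
Constraint active: x + y = 2*(mu/2) = 45 => mu = 45
x = y = 45/2, f = 2025/2
Verify: stationarity 2*(45/2) = 45 = mu; primal 45/2 + 45/2 = 45 >= 45; dual mu = 45 >= 0; complementary slackness 45*(45 - 45) = 0. All KKT conditions hold.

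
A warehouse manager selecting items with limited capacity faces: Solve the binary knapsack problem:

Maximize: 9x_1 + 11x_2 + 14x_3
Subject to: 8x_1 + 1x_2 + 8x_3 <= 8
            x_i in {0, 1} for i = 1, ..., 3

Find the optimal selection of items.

Items: item 1 (v=9, w=8), item 2 (v=11, w=1), item 3 (v=14, w=8)
Capacity: 8
Checking all 8 subsets (w = total weight, v = total value):
  {}: w = 0, v = 0
  {1}: w = 8, v = 9
  {2}: w = 1, v = 11
  {3}: w = 8, v = 14
  {1, 2}: w = 9 > 8, infeasible
  {1, 3}: w = 16 > 8, infeasible
  {2, 3}: w = 9 > 8, infeasible
  {1, 2, 3}: w = 17 > 8, infeasible
Best feasible subset: items [3]
Total weight: 8 <= 8, total value: 14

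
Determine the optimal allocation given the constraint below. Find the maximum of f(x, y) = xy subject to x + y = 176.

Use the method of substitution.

Substitute y = 176 - x into f(x,y) = xy:
g(x) = x(176 - x) = 176x - x^2
g'(x) = 176 - 2x = 0  =>  x = 88
y = 176 - 88 = 88
Maximum value = 88 * 88 = 7744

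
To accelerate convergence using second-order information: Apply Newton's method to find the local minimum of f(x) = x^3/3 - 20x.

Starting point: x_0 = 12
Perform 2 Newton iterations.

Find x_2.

f(x) = x^3/3 - 20x
f'(x) = x^2 - 20, f''(x) = 2x
Newton update: x_{n+1} = x_n - (x_n^2 - 20)/(2*x_n)
Step 1: x_0 = 12, f'=124, f''=24, x_1 = 41/6
Step 2: x_1 = 41/6, f'=961/36, f''=41/3, x_2 = 2401/492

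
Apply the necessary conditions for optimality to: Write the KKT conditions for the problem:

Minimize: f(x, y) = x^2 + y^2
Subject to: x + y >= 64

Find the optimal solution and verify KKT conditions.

KKT conditions for min x^2 + y^2 s.t. x + y >= 64:
Stationarity: 2x = mu, 2y = mu
So x = y = mu/2.
Complementary slackness: mu*(x + y - 64) = 0
Primal feasibility: x + y >= 64; dual feasibility: mu >= 0
If mu = 0 then x = y = 0, but 0 + 0 < 64 is infeasible, so the constraint is active.
Constraint active: x + y = 2*(mu/2) = 64 => mu = 64
x = y = 32, f = 2048
Verify: stationarity 2*32 = 64 = mu; primal 32 + 32 = 64 >= 64; dual mu = 64 >= 0; complementary slackness 64*(64 - 64) = 0. All KKT conditions hold.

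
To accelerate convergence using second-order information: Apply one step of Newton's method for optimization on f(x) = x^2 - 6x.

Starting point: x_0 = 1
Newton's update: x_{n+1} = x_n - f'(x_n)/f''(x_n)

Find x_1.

f(x) = x^2 - 6x
f'(x) = 2x + (-6), f''(x) = 2
Newton step: x_1 = x_0 - f'(x_0)/f''(x_0)
f'(1) = -4
x_1 = 1 - -4/2 = 3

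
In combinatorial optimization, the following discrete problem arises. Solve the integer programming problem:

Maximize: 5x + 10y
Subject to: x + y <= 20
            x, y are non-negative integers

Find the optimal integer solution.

Objective: 5x + 10y, constraint: x + y <= 20
Coefficient of y is 10 > coefficient of x is 5, so allocate the entire budget to y.
Optimal: x = 0, y = 20, value = 200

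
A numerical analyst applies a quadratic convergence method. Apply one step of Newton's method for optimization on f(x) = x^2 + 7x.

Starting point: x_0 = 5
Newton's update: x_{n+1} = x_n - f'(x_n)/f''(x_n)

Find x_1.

f(x) = x^2 + 7x
f'(x) = 2x + (7), f''(x) = 2
Newton step: x_1 = x_0 - f'(x_0)/f''(x_0)
f'(5) = 17
x_1 = 5 - 17/2 = -7/2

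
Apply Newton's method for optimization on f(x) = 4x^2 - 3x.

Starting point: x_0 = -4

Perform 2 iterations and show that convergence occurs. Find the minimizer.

f(x) = 4x^2 - 3x, f'(x) = 8x + (-3), f''(x) = 8
Step 1: f'(-4) = -35, x_1 = -4 - -35/8 = 3/8
Step 2: f'(3/8) = 0, x_2 = 3/8 (converged)
Newton's method converges in 1 step for quadratics.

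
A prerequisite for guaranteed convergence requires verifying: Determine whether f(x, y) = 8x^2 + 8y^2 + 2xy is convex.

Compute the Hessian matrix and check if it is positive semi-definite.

f(x,y) = 8x^2 + 8y^2 + 2xy
Hessian H = [[16, 2], [2, 16]]
trace(H) = 32, det(H) = 252
Eigenvalues: (32 +/- sqrt(16)) / 2 = 18, 14
Since both eigenvalues > 0, f is convex.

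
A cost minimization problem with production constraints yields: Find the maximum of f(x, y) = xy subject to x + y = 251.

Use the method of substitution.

Substitute y = 251 - x into f(x,y) = xy:
g(x) = x(251 - x) = 251x - x^2
g'(x) = 251 - 2x = 0  =>  x = 251/2
y = 251 - 251/2 = 251/2
Maximum value = (251/2) * (251/2) = 63001/4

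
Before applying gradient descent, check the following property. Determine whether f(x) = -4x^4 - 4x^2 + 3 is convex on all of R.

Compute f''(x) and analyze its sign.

f(x) = -4x^4 - 4x^2 + 3
f'(x) = -16x^3 + -8x
f''(x) = -48x^2 + -8
f''(x) = -48x^2 + -8 <= -8 < 0 for all x
Therefore, f is concave on R.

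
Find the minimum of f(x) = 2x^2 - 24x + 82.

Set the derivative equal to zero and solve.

f(x) = 2x^2 - 24x + 82
f'(x) = 4x + (-24) = 0
x = 24/4 = 6
f(6) = 10
Since f''(x) = 4 > 0, this is a minimum.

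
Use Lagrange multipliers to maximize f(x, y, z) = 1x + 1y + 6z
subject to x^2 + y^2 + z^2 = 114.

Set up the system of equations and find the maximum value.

Lagrange conditions: 1 = 2*lambda*x, 1 = 2*lambda*y, 6 = 2*lambda*z
So x:1 = y:1 = z:6, i.e. x = 1t, y = 1t, z = 6t
Constraint: t^2*(1^2 + 1^2 + 6^2) = 114
  t^2 * 38 = 114  =>  t = sqrt(3)
Maximum = 1*1t + 1*1t + 6*6t = 38*sqrt(3) = sqrt(4332)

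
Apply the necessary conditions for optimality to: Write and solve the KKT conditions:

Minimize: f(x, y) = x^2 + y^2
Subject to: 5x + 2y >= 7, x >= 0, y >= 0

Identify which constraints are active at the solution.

KKT conditions for min x^2 + y^2 s.t. 5x + 2y >= 7, x >= 0, y >= 0:
Stationarity: 2x = mu*5 + mu_x, 2y = mu*2 + mu_y, with mu, mu_x, mu_y >= 0
Complementary slackness: mu*(5x + 2y - 7) = 0, mu_x*x = 0, mu_y*y = 0
(0, 0) is infeasible (5*0 + 2*0 < 7), so if mu = 0 stationarity would force x = mu_x/2 >= 0, y = mu_y/2 >= 0 with mu_x*x = mu_y*y = 0, i.e. x = y = 0: contradiction. Hence mu > 0 and 5x + 2y = 7 is active.
Try x > 0, y > 0 (so mu_x = mu_y = 0): x = 5*mu/2, y = 2*mu/2
Substitute: 5*(5*mu/2) + 2*(2*mu/2) = 7
  mu*29/2 = 7 => mu = 14/29
x* = 35/29 > 0, y* = 14/29 > 0, consistent with mu_x = mu_y = 0.
f is convex and the constraints are linear, so this KKT point is the global minimum.
f* = 49/29
Active constraints: 5x + 2y >= 7 (holds with equality, mu = 14/29 > 0); x >= 0 and y >= 0 are inactive (mu_x = mu_y = 0).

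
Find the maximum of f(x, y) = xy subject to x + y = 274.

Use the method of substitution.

Substitute y = 274 - x into f(x,y) = xy:
g(x) = x(274 - x) = 274x - x^2
g'(x) = 274 - 2x = 0  =>  x = 137
y = 274 - 137 = 137
Maximum value = 137 * 137 = 18769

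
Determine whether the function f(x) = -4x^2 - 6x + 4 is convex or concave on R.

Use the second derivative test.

f(x) = -4x^2 - 6x + 4
f'(x) = -8x - 6
f''(x) = -8
Since f''(x) = -8 < 0 for all x, f is concave on R.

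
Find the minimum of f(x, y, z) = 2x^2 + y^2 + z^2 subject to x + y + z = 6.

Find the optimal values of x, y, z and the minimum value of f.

Using Lagrange multipliers on f = 2x^2 + y^2 + z^2 with constraint x + y + z = 6:
Conditions: 2*2*x = lambda, 2*1*y = lambda, 2*1*z = lambda
So x = lambda/4, y = lambda/2, z = lambda/2
Substituting into constraint: lambda * (5/4) = 6
lambda = 24/5
x = 6/5, y = 12/5, z = 12/5
Minimum value = 72/5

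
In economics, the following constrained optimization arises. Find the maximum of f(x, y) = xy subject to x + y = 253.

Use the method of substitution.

Substitute y = 253 - x into f(x,y) = xy:
g(x) = x(253 - x) = 253x - x^2
g'(x) = 253 - 2x = 0  =>  x = 253/2
y = 253 - 253/2 = 253/2
Maximum value = (253/2) * (253/2) = 64009/4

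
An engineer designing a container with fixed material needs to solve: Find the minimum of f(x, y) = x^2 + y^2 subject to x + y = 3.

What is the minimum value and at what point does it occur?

Substitute y = 3 - x into f(x,y) = x^2 + y^2:
g(x) = x^2 + (3 - x)^2 = 2x^2 - 6x + 9
g'(x) = 4x - 6 = 0  =>  x = 3/2
y = 3 - 3/2 = 3/2
Minimum value = (3/2)^2 + (3/2)^2 = 9/2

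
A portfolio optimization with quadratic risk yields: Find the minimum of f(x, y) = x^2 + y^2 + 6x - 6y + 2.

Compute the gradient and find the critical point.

f(x,y) = x^2 + y^2 + 6x - 6y + 2
df/dx = 2x + (6) = 0  =>  x = -3
df/dy = 2y + (-6) = 0  =>  y = 3
f(-3, 3) = 1*(-3)^2 + 1*(3)^2 + 6*(-3) + -6*(3) + 2 = -16
Hessian is diagonal with entries 2, 2 > 0, so this is a minimum.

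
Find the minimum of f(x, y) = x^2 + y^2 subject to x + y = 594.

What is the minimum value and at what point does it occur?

Substitute y = 594 - x into f(x,y) = x^2 + y^2:
g(x) = x^2 + (594 - x)^2 = 2x^2 - 1188x + 352836
g'(x) = 4x - 1188 = 0  =>  x = 297
y = 594 - 297 = 297
Minimum value = 297^2 + 297^2 = 176418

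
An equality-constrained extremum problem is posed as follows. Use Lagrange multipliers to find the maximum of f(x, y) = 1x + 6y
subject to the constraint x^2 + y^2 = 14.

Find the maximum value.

Set up Lagrange conditions: grad f = lambda * grad g
  1 = 2*lambda*x
  6 = 2*lambda*y
From these: x/y = 1/6, so x = 1t, y = 6t for some t.
Substitute into constraint: (1t)^2 + (6t)^2 = 14
  t^2 * 37 = 14
  t = sqrt(14/37)
Maximum = 1*x + 6*y = (1^2 + 6^2)*t = 37 * sqrt(14/37) = sqrt(518)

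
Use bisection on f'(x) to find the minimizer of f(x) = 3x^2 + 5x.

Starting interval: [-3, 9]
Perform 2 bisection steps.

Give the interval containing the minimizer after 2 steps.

Finding critical point of f(x) = 3x^2 + 5x using bisection on f'(x) = 6x + 5.
f'(x) = 0 when x = -5/6.
Starting interval: [-3, 9]
Step 1: mid = 3, f'(mid) = 23, new interval = [-3, 3]
Step 2: mid = 0, f'(mid) = 5, new interval = [-3, 0]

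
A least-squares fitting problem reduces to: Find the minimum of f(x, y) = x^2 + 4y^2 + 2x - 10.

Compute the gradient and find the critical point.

f(x,y) = x^2 + 4y^2 + 2x - 10
df/dx = 2x + (2) = 0  =>  x = -1
df/dy = 8y + (0) = 0  =>  y = 0
f(-1, 0) = 1*(-1)^2 + 4*(0)^2 + 2*(-1) + -10 = -11
Hessian is diagonal with entries 2, 8 > 0, so this is a minimum.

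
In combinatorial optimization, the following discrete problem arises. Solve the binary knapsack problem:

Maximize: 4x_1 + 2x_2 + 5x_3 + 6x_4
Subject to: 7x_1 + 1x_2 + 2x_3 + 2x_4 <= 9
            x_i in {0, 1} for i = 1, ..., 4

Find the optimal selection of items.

Items: item 1 (v=4, w=7), item 2 (v=2, w=1), item 3 (v=5, w=2), item 4 (v=6, w=2)
Capacity: 9
Checking all 16 subsets (w = total weight, v = total value):
  {}: w = 0, v = 0
  {1}: w = 7, v = 4
  {2}: w = 1, v = 2
  {3}: w = 2, v = 5
  {4}: w = 2, v = 6
  {1, 2}: w = 8, v = 6
  {1, 3}: w = 9, v = 9
  {1, 4}: w = 9, v = 10
  {2, 3}: w = 3, v = 7
  {2, 4}: w = 3, v = 8
  {3, 4}: w = 4, v = 11
  {1, 2, 3}: w = 10 > 9, infeasible
  {1, 2, 4}: w = 10 > 9, infeasible
  {1, 3, 4}: w = 11 > 9, infeasible
  {2, 3, 4}: w = 5, v = 13
  {1, 2, 3, 4}: w = 12 > 9, infeasible
Best feasible subset: items [2, 3, 4]
Total weight: 5 <= 9, total value: 13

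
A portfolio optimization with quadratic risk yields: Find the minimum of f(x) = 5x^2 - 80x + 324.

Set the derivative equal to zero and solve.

f(x) = 5x^2 - 80x + 324
f'(x) = 10x + (-80) = 0
x = 80/10 = 8
f(8) = 4
Since f''(x) = 10 > 0, this is a minimum.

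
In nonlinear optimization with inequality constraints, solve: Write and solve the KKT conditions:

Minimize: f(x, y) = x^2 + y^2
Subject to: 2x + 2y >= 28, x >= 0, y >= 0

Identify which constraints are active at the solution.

KKT conditions for min x^2 + y^2 s.t. 2x + 2y >= 28, x >= 0, y >= 0:
Stationarity: 2x = mu*2 + mu_x, 2y = mu*2 + mu_y, with mu, mu_x, mu_y >= 0
Complementary slackness: mu*(2x + 2y - 28) = 0, mu_x*x = 0, mu_y*y = 0
(0, 0) is infeasible (2*0 + 2*0 < 28), so if mu = 0 stationarity would force x = mu_x/2 >= 0, y = mu_y/2 >= 0 with mu_x*x = mu_y*y = 0, i.e. x = y = 0: contradiction. Hence mu > 0 and 2x + 2y = 28 is active.
Try x > 0, y > 0 (so mu_x = mu_y = 0): x = 2*mu/2, y = 2*mu/2
Substitute: 2*(2*mu/2) + 2*(2*mu/2) = 28
  mu*8/2 = 28 => mu = 7
x* = 7 > 0, y* = 7 > 0, consistent with mu_x = mu_y = 0.
f is convex and the constraints are linear, so this KKT point is the global minimum.
f* = 98
Active constraints: 2x + 2y >= 28 (holds with equality, mu = 7 > 0); x >= 0 and y >= 0 are inactive (mu_x = mu_y = 0).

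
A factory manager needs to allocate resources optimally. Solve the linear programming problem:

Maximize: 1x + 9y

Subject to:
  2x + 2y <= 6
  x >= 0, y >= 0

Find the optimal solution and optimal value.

The feasible region has vertices at [(0, 0), (3, 0), (0, 3)].
Checking objective 1x + 9y at each vertex:
  (0, 0): 1*0 + 9*0 = 0
  (3, 0): 1*3 + 9*0 = 3
  (0, 3): 1*0 + 9*3 = 27
Maximum is 27 at (0, 3).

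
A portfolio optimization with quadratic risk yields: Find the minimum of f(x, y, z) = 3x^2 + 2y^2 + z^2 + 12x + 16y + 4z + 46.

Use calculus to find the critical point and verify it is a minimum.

f(x,y,z) = 3x^2 + 2y^2 + z^2 + 12x + 16y + 4z + 46
df/dx = 6x + (12) = 0 => x = -2
df/dy = 4y + (16) = 0 => y = -4
df/dz = 2z + (4) = 0 => z = -2
f(-2,-4,-2) = 3*(-2)^2 + 2*(-4)^2 + 1*(-2)^2 + 12*(-2) + 16*(-4) + 4*(-2) + 46 = -2
Hessian is diagonal with entries 6, 4, 2 > 0, confirmed minimum.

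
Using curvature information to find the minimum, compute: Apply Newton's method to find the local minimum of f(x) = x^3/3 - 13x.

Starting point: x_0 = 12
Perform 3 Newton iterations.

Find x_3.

f(x) = x^3/3 - 13x
f'(x) = x^2 - 13, f''(x) = 2x
Newton update: x_{n+1} = x_n - (x_n^2 - 13)/(2*x_n)
Step 1: x_0 = 12, f'=131, f''=24, x_1 = 157/24
Step 2: x_1 = 157/24, f'=17161/576, f''=157/12, x_2 = 32137/7536
Step 3: x_2 = 32137/7536, f'=294499921/56791296, f''=32137/3768, x_3 = 1771073617/484368864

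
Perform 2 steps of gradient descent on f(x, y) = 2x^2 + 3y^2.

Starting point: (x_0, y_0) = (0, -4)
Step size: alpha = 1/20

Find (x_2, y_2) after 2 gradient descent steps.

f(x,y) = 2x^2 + 3y^2
grad_x = 4x + 0y, grad_y = 6y + 0x
Step 1: grad = (0, -24), (0, -14/5)
Step 2: grad = (0, -84/5), (0, -49/25)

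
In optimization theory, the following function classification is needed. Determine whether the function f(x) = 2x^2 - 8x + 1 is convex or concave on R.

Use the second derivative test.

f(x) = 2x^2 - 8x + 1
f'(x) = 4x - 8
f''(x) = 4
Since f''(x) = 4 > 0 for all x, f is convex on R.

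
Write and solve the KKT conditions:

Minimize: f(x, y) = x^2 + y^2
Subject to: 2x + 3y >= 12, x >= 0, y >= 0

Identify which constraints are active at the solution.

KKT conditions for min x^2 + y^2 s.t. 2x + 3y >= 12, x >= 0, y >= 0:
Stationarity: 2x = mu*2 + mu_x, 2y = mu*3 + mu_y, with mu, mu_x, mu_y >= 0
Complementary slackness: mu*(2x + 3y - 12) = 0, mu_x*x = 0, mu_y*y = 0
(0, 0) is infeasible (2*0 + 3*0 < 12), so if mu = 0 stationarity would force x = mu_x/2 >= 0, y = mu_y/2 >= 0 with mu_x*x = mu_y*y = 0, i.e. x = y = 0: contradiction. Hence mu > 0 and 2x + 3y = 12 is active.
Try x > 0, y > 0 (so mu_x = mu_y = 0): x = 2*mu/2, y = 3*mu/2
Substitute: 2*(2*mu/2) + 3*(3*mu/2) = 12
  mu*13/2 = 12 => mu = 24/13
x* = 24/13 > 0, y* = 36/13 > 0, consistent with mu_x = mu_y = 0.
f is convex and the constraints are linear, so this KKT point is the global minimum.
f* = 144/13
Active constraints: 2x + 3y >= 12 (holds with equality, mu = 24/13 > 0); x >= 0 and y >= 0 are inactive (mu_x = mu_y = 0).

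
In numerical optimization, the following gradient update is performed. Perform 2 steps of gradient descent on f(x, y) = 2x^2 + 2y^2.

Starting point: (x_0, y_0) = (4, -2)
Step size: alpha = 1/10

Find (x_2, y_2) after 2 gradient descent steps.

f(x,y) = 2x^2 + 2y^2
grad_x = 4x + 0y, grad_y = 4y + 0x
Step 1: grad = (16, -8), (12/5, -6/5)
Step 2: grad = (48/5, -24/5), (36/25, -18/25)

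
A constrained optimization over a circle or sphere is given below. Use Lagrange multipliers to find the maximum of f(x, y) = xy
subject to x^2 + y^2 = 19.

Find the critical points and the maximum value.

Lagrange conditions: y = 2*lambda*x and x = 2*lambda*y
If x = 0 then y = 0, violating the constraint, so x, y != 0.
Dividing: y/x = x/y => x^2 = y^2 => y = x or y = -x
Constraint: 2x^2 = 19 => x^2 = 19/2 => x = +/-sqrt(19/2)
Critical points: (sqrt(19/2), sqrt(19/2)), (-sqrt(19/2), -sqrt(19/2)), (sqrt(19/2), -sqrt(19/2)), (-sqrt(19/2), sqrt(19/2))
  y = x:  xy = x^2 = 19/2  at (sqrt(19/2), sqrt(19/2)) and (-sqrt(19/2), -sqrt(19/2))
  y = -x: xy = -x^2 = -19/2 at (sqrt(19/2), -sqrt(19/2)) and (-sqrt(19/2), sqrt(19/2))
Maximum xy = 19/2 at (sqrt(19/2), sqrt(19/2)) and (-sqrt(19/2), -sqrt(19/2))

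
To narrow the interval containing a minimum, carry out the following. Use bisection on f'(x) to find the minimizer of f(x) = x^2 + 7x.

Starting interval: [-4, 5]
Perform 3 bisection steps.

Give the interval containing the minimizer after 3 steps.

Finding critical point of f(x) = x^2 + 7x using bisection on f'(x) = 2x + 7.
f'(x) = 0 when x = -7/2.
Starting interval: [-4, 5]
Step 1: mid = 1/2, f'(mid) = 8, new interval = [-4, 1/2]
Step 2: mid = -7/4, f'(mid) = 7/2, new interval = [-4, -7/4]
Step 3: mid = -23/8, f'(mid) = 5/4, new interval = [-4, -23/8]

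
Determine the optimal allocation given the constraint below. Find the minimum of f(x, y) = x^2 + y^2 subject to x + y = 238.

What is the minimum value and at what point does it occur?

Substitute y = 238 - x into f(x,y) = x^2 + y^2:
g(x) = x^2 + (238 - x)^2 = 2x^2 - 476x + 56644
g'(x) = 4x - 476 = 0  =>  x = 119
y = 238 - 119 = 119
Minimum value = 119^2 + 119^2 = 28322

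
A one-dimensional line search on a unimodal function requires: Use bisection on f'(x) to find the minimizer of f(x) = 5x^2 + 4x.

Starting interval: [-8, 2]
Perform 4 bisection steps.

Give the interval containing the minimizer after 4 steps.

Finding critical point of f(x) = 5x^2 + 4x using bisection on f'(x) = 10x + 4.
f'(x) = 0 when x = -2/5.
Starting interval: [-8, 2]
Step 1: mid = -3, f'(mid) = -26, new interval = [-3, 2]
Step 2: mid = -1/2, f'(mid) = -1, new interval = [-1/2, 2]
Step 3: mid = 3/4, f'(mid) = 23/2, new interval = [-1/2, 3/4]
Step 4: mid = 1/8, f'(mid) = 21/4, new interval = [-1/2, 1/8]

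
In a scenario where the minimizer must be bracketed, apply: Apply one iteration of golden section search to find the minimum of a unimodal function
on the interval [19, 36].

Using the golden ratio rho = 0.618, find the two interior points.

Golden section search on [19, 36].
Golden ratio rho = 0.618 (approx).
Interior points:
  x_1 = 19 + (1-0.618)*17 = 25.4940
  x_2 = 19 + 0.618*17 = 29.5060
Compare f(x_1) and f(x_2) to determine which subinterval to keep.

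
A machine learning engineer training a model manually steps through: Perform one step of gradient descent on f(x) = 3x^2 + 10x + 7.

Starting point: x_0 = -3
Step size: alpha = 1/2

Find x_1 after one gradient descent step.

f(x) = 3x^2 + 10x + 7
f'(x) = 6x + 10
f'(-3) = 6*-3 + (10) = -8
x_1 = x_0 - alpha * f'(x_0) = -3 - 1/2 * -8 = 1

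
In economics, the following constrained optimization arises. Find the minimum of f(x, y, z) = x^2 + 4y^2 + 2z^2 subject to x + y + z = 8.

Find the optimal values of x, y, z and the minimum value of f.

Using Lagrange multipliers on f = x^2 + 4y^2 + 2z^2 with constraint x + y + z = 8:
Conditions: 2*1*x = lambda, 2*4*y = lambda, 2*2*z = lambda
So x = lambda/2, y = lambda/8, z = lambda/4
Substituting into constraint: lambda * (7/8) = 8
lambda = 64/7
x = 32/7, y = 8/7, z = 16/7
Minimum value = 256/7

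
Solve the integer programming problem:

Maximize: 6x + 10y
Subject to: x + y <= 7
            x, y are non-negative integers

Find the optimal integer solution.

Objective: 6x + 10y, constraint: x + y <= 7
Coefficient of y is 10 > coefficient of x is 6, so allocate the entire budget to y.
Optimal: x = 0, y = 7, value = 70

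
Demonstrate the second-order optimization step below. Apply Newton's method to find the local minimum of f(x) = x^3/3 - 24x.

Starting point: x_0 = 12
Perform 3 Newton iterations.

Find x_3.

f(x) = x^3/3 - 24x
f'(x) = x^2 - 24, f''(x) = 2x
Newton update: x_{n+1} = x_n - (x_n^2 - 24)/(2*x_n)
Step 1: x_0 = 12, f'=120, f''=24, x_1 = 7
Step 2: x_1 = 7, f'=25, f''=14, x_2 = 73/14
Step 3: x_2 = 73/14, f'=625/196, f''=73/7, x_3 = 10033/2044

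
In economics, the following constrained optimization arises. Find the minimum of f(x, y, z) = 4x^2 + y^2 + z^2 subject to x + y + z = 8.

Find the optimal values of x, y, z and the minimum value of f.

Using Lagrange multipliers on f = 4x^2 + y^2 + z^2 with constraint x + y + z = 8:
Conditions: 2*4*x = lambda, 2*1*y = lambda, 2*1*z = lambda
So x = lambda/8, y = lambda/2, z = lambda/2
Substituting into constraint: lambda * (9/8) = 8
lambda = 64/9
x = 8/9, y = 32/9, z = 32/9
Minimum value = 256/9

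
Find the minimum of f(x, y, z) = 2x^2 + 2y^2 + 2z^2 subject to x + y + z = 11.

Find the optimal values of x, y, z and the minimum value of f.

Using Lagrange multipliers on f = 2x^2 + 2y^2 + 2z^2 with constraint x + y + z = 11:
Conditions: 2*2*x = lambda, 2*2*y = lambda, 2*2*z = lambda
So x = lambda/4, y = lambda/4, z = lambda/4
Substituting into constraint: lambda * (3/4) = 11
lambda = 44/3
x = 11/3, y = 11/3, z = 11/3
Minimum value = 242/3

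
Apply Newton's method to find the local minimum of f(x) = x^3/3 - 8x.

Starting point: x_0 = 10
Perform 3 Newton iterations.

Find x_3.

f(x) = x^3/3 - 8x
f'(x) = x^2 - 8, f''(x) = 2x
Newton update: x_{n+1} = x_n - (x_n^2 - 8)/(2*x_n)
Step 1: x_0 = 10, f'=92, f''=20, x_1 = 27/5
Step 2: x_1 = 27/5, f'=529/25, f''=54/5, x_2 = 929/270
Step 3: x_2 = 929/270, f'=279841/72900, f''=929/135, x_3 = 1446241/501660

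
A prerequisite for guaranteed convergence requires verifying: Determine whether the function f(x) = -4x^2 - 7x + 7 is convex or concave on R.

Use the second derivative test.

f(x) = -4x^2 - 7x + 7
f'(x) = -8x - 7
f''(x) = -8
Since f''(x) = -8 < 0 for all x, f is concave on R.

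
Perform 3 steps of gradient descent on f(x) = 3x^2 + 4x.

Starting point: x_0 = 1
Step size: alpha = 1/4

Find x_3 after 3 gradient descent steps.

f(x) = 3x^2 + 4x, f'(x) = 6x + (4)
Step 1: f'(1) = 10, x_1 = 1 - 1/4 * 10 = -3/2
Step 2: f'(-3/2) = -5, x_2 = -3/2 - 1/4 * -5 = -1/4
Step 3: f'(-1/4) = 5/2, x_3 = -1/4 - 1/4 * 5/2 = -7/8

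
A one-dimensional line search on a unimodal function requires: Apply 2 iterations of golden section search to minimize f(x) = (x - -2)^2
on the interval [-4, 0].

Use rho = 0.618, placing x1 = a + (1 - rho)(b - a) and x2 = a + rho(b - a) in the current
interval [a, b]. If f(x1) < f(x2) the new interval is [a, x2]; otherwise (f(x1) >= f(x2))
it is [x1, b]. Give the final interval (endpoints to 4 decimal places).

Golden section search for min of f(x) = (x - -2)^2 on [-4, 0].
Each step: x1 = a + (1 - rho)(b - a), x2 = a + rho(b - a); if f(x1) < f(x2) keep [a, x2], otherwise keep [x1, b].
Step 1: [-4.0000, 0.0000], x1=-2.4720 (f=0.2228), x2=-1.5280 (f=0.2228); f(x1) = f(x2) (tie, not '<') => keep [-2.4720, 0.0000]
Step 2: [-2.4720, 0.0000], x1=-1.5277 (f=0.2231), x2=-0.9443 (f=1.1145); f(x1) < f(x2) => keep [-2.4720, -0.9443]
Final interval: [-2.4720, -0.9443]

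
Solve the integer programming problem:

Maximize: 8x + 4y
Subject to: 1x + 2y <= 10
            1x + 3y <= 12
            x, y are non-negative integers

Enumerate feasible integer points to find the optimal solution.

Constraint 1: 1x + 2y <= 10
Constraint 2: 1x + 3y <= 12
Feasible x range (need y >= 0): 0 <= x <= min(10/1, 12/1) => x in {0, ..., 10}.
Enumerate feasible integer points row by row (the coefficient of y is 4 > 0, so for each x the largest feasible y gives the best value):
  x = 0: y <= min((10 - 1*0)/2, (12 - 1*0)/3) => y in {0, ..., 4}; best 8*0 + 4*4 = 16
  x = 1: y <= min((10 - 1*1)/2, (12 - 1*1)/3) => y in {0, ..., 3}; best 8*1 + 4*3 = 20
  x = 2: y <= min((10 - 1*2)/2, (12 - 1*2)/3) => y in {0, ..., 3}; best 8*2 + 4*3 = 28
  x = 3: y <= min((10 - 1*3)/2, (12 - 1*3)/3) => y in {0, ..., 3}; best 8*3 + 4*3 = 36
  x = 4: y <= min((10 - 1*4)/2, (12 - 1*4)/3) => y in {0, ..., 2}; best 8*4 + 4*2 = 40
  x = 5: y <= min((10 - 1*5)/2, (12 - 1*5)/3) => y in {0, ..., 2}; best 8*5 + 4*2 = 48
  x = 6: y <= min((10 - 1*6)/2, (12 - 1*6)/3) => y in {0, ..., 2}; best 8*6 + 4*2 = 56
  x = 7: y <= min((10 - 1*7)/2, (12 - 1*7)/3) => y in {0, ..., 1}; best 8*7 + 4*1 = 60
  x = 8: y <= min((10 - 1*8)/2, (12 - 1*8)/3) => y in {0, ..., 1}; best 8*8 + 4*1 = 68
  x = 9: y <= min((10 - 1*9)/2, (12 - 1*9)/3) => y in {0}; best 8*9 + 4*0 = 72
  x = 10: y <= min((10 - 1*10)/2, (12 - 1*10)/3) => y in {0}; best 8*10 + 4*0 = 80
The maximum 8x + 4y = 80 is achieved at x = 10, y = 0.
Check: 1*10 + 2*0 = 10 <= 10 and 1*10 + 3*0 = 10 <= 12.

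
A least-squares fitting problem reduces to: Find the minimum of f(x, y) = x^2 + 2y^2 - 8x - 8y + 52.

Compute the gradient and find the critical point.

f(x,y) = x^2 + 2y^2 - 8x - 8y + 52
df/dx = 2x + (-8) = 0  =>  x = 4
df/dy = 4y + (-8) = 0  =>  y = 2
f(4, 2) = 1*(4)^2 + 2*(2)^2 + -8*(4) + -8*(2) + 52 = 28
Hessian is diagonal with entries 2, 4 > 0, so this is a minimum.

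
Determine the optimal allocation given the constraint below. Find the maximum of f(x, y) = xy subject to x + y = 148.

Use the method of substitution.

Substitute y = 148 - x into f(x,y) = xy:
g(x) = x(148 - x) = 148x - x^2
g'(x) = 148 - 2x = 0  =>  x = 74
y = 148 - 74 = 74
Maximum value = 74 * 74 = 5476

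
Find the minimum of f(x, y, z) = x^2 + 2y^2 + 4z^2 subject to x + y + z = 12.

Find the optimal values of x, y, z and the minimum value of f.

Using Lagrange multipliers on f = x^2 + 2y^2 + 4z^2 with constraint x + y + z = 12:
Conditions: 2*1*x = lambda, 2*2*y = lambda, 2*4*z = lambda
So x = lambda/2, y = lambda/4, z = lambda/8
Substituting into constraint: lambda * (7/8) = 12
lambda = 96/7
x = 48/7, y = 24/7, z = 12/7
Minimum value = 576/7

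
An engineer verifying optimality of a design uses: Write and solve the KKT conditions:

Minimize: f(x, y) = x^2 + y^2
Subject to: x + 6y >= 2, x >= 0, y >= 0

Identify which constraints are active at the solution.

KKT conditions for min x^2 + y^2 s.t. 1x + 6y >= 2, x >= 0, y >= 0:
Stationarity: 2x = mu*1 + mu_x, 2y = mu*6 + mu_y, with mu, mu_x, mu_y >= 0
Complementary slackness: mu*(x + 6y - 2) = 0, mu_x*x = 0, mu_y*y = 0
(0, 0) is infeasible (1*0 + 6*0 < 2), so if mu = 0 stationarity would force x = mu_x/2 >= 0, y = mu_y/2 >= 0 with mu_x*x = mu_y*y = 0, i.e. x = y = 0: contradiction. Hence mu > 0 and x + 6y = 2 is active.
Try x > 0, y > 0 (so mu_x = mu_y = 0): x = 1*mu/2, y = 6*mu/2
Substitute: 1*(1*mu/2) + 6*(6*mu/2) = 2
  mu*37/2 = 2 => mu = 4/37
x* = 2/37 > 0, y* = 12/37 > 0, consistent with mu_x = mu_y = 0.
f is convex and the constraints are linear, so this KKT point is the global minimum.
f* = 4/37
Active constraints: x + 6y >= 2 (holds with equality, mu = 4/37 > 0); x >= 0 and y >= 0 are inactive (mu_x = mu_y = 0).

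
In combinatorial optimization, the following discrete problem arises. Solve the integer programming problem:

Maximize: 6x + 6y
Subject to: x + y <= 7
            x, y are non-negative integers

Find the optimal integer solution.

Objective: 6x + 6y, constraint: x + y <= 7
Coefficient of x is 6 >= coefficient of y is 6, so allocate the entire budget to x.
Optimal: x = 7, y = 0, value = 42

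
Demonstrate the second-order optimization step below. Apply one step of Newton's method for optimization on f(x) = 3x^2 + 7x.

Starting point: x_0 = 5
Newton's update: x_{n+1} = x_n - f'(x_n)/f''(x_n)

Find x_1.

f(x) = 3x^2 + 7x
f'(x) = 6x + (7), f''(x) = 6
Newton step: x_1 = x_0 - f'(x_0)/f''(x_0)
f'(5) = 37
x_1 = 5 - 37/6 = -7/6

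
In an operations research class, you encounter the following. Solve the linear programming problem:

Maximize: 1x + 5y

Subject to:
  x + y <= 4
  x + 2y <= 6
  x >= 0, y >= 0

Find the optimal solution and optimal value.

Feasible vertices: (0, 0), (0, 3), (2, 2), (4, 0)
Objective 1x + 5y at each:
  (0, 0): 0
  (0, 3): 15
  (2, 2): 12
  (4, 0): 4
Maximum is 15 at (0, 3).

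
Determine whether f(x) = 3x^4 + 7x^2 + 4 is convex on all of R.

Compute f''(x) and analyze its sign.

f(x) = 3x^4 + 7x^2 + 4
f'(x) = 12x^3 + 14x
f''(x) = 36x^2 + 14
f''(x) = 36x^2 + 14 >= 14 > 0 for all x
Therefore, f is convex on R.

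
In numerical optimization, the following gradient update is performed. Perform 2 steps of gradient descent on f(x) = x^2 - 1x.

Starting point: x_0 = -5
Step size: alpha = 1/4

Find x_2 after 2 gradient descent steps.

f(x) = x^2 - 1x, f'(x) = 2x + (-1)
Step 1: f'(-5) = -11, x_1 = -5 - 1/4 * -11 = -9/4
Step 2: f'(-9/4) = -11/2, x_2 = -9/4 - 1/4 * -11/2 = -7/8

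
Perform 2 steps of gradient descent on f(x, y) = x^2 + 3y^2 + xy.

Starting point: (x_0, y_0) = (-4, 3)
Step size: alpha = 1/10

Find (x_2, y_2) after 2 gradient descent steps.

f(x,y) = x^2 + 3y^2 + xy
grad_x = 2x + 1y, grad_y = 6y + 1x
Step 1: grad = (-5, 14), (-7/2, 8/5)
Step 2: grad = (-27/5, 61/10), (-74/25, 99/100)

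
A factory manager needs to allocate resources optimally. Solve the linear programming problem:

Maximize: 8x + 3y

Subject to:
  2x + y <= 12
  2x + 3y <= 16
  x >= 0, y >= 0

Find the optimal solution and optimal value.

Feasible vertices: (0, 0), (0, 16/3), (5, 2), (6, 0)
Objective 8x + 3y at each:
  (0, 0): 0
  (0, 16/3): 16
  (5, 2): 46
  (6, 0): 48
Maximum is 48 at (6, 0).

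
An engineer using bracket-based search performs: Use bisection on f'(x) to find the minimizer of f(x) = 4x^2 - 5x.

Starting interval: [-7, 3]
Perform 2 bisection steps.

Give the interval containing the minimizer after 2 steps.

Finding critical point of f(x) = 4x^2 - 5x using bisection on f'(x) = 8x + -5.
f'(x) = 0 when x = 5/8.
Starting interval: [-7, 3]
Step 1: mid = -2, f'(mid) = -21, new interval = [-2, 3]
Step 2: mid = 1/2, f'(mid) = -1, new interval = [1/2, 3]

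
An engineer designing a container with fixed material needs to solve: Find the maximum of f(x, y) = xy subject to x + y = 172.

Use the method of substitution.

Substitute y = 172 - x into f(x,y) = xy:
g(x) = x(172 - x) = 172x - x^2
g'(x) = 172 - 2x = 0  =>  x = 86
y = 172 - 86 = 86
Maximum value = 86 * 86 = 7396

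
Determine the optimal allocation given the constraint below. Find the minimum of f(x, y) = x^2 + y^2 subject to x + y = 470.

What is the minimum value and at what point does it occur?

Substitute y = 470 - x into f(x,y) = x^2 + y^2:
g(x) = x^2 + (470 - x)^2 = 2x^2 - 940x + 220900
g'(x) = 4x - 940 = 0  =>  x = 235
y = 470 - 235 = 235
Minimum value = 235^2 + 235^2 = 110450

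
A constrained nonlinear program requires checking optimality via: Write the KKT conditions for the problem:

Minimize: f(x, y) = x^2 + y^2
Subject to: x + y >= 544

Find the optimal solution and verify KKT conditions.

KKT conditions for min x^2 + y^2 s.t. x + y >= 544:
Stationarity: 2x = mu, 2y = mu
So x = y = mu/2.
Complementary slackness: mu*(x + y - 544) = 0
Primal feasibility: x + y >= 544; dual feasibility: mu >= 0
If mu = 0 then x = y = 0, but 0 + 0 < 544 is infeasible, so the constraint is active.
Constraint active: x + y = 2*(mu/2) = 544 => mu = 544
x = y = 272, f = 147968
Verify: stationarity 2*272 = 544 = mu; primal 272 + 272 = 544 >= 544; dual mu = 544 >= 0; complementary slackness 544*(544 - 544) = 0. All KKT conditions hold.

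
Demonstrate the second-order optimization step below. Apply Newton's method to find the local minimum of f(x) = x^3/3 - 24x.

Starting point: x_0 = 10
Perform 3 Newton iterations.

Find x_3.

f(x) = x^3/3 - 24x
f'(x) = x^2 - 24, f''(x) = 2x
Newton update: x_{n+1} = x_n - (x_n^2 - 24)/(2*x_n)
Step 1: x_0 = 10, f'=76, f''=20, x_1 = 31/5
Step 2: x_1 = 31/5, f'=361/25, f''=62/5, x_2 = 1561/310
Step 3: x_2 = 1561/310, f'=130321/96100, f''=1561/155, x_3 = 4743121/967820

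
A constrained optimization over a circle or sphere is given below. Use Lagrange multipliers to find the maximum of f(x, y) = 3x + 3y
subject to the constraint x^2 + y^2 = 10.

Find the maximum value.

Set up Lagrange conditions: grad f = lambda * grad g
  3 = 2*lambda*x
  3 = 2*lambda*y
From these: x/y = 3/3, so x = 3t, y = 3t for some t.
Substitute into constraint: (3t)^2 + (3t)^2 = 10
  t^2 * 18 = 10
  t = sqrt(10/18)
Maximum = 3*x + 3*y = (3^2 + 3^2)*t = 18 * sqrt(10/18) = sqrt(180)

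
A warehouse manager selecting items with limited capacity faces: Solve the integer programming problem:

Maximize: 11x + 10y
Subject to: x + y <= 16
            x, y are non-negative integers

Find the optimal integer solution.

Objective: 11x + 10y, constraint: x + y <= 16
Coefficient of x is 11 >= coefficient of y is 10, so allocate the entire budget to x.
Optimal: x = 16, y = 0, value = 176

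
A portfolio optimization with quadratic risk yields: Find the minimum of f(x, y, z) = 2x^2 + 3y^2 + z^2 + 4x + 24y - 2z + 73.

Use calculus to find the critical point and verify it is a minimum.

f(x,y,z) = 2x^2 + 3y^2 + z^2 + 4x + 24y - 2z + 73
df/dx = 4x + (4) = 0 => x = -1
df/dy = 6y + (24) = 0 => y = -4
df/dz = 2z + (-2) = 0 => z = 1
f(-1,-4,1) = 2*(-1)^2 + 3*(-4)^2 + 1*(1)^2 + 4*(-1) + 24*(-4) + -2*(1) + 73 = 22
Hessian is diagonal with entries 4, 6, 2 > 0, confirmed minimum.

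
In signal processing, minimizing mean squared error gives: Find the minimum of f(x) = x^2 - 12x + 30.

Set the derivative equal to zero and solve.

f(x) = x^2 - 12x + 30
f'(x) = 2x + (-12) = 0
x = 12/2 = 6
f(6) = -6
Since f''(x) = 2 > 0, this is a minimum.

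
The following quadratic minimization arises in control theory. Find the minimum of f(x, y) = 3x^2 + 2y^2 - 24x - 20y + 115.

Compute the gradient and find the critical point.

f(x,y) = 3x^2 + 2y^2 - 24x - 20y + 115
df/dx = 6x + (-24) = 0  =>  x = 4
df/dy = 4y + (-20) = 0  =>  y = 5
f(4, 5) = 3*(4)^2 + 2*(5)^2 + -24*(4) + -20*(5) + 115 = 17
Hessian is diagonal with entries 6, 4 > 0, so this is a minimum.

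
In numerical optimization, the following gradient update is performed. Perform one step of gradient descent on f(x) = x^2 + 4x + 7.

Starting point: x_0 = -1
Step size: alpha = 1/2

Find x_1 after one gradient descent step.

f(x) = x^2 + 4x + 7
f'(x) = 2x + 4
f'(-1) = 2*-1 + (4) = 2
x_1 = x_0 - alpha * f'(x_0) = -1 - 1/2 * 2 = -2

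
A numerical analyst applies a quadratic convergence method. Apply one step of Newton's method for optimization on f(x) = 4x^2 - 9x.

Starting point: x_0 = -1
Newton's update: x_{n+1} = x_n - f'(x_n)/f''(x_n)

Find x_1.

f(x) = 4x^2 - 9x
f'(x) = 8x + (-9), f''(x) = 8
Newton step: x_1 = x_0 - f'(x_0)/f''(x_0)
f'(-1) = -17
x_1 = -1 - -17/8 = 9/8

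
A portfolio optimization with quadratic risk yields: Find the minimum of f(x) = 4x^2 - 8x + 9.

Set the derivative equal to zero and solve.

f(x) = 4x^2 - 8x + 9
f'(x) = 8x + (-8) = 0
x = 8/8 = 1
f(1) = 5
Since f''(x) = 8 > 0, this is a minimum.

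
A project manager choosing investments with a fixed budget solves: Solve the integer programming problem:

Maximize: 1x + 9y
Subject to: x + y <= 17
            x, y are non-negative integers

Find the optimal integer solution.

Objective: 1x + 9y, constraint: x + y <= 17
Coefficient of y is 9 > coefficient of x is 1, so allocate the entire budget to y.
Optimal: x = 0, y = 17, value = 153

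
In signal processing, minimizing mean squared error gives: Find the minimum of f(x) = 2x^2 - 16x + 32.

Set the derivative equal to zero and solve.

f(x) = 2x^2 - 16x + 32
f'(x) = 4x + (-16) = 0
x = 16/4 = 4
f(4) = 0
Since f''(x) = 4 > 0, this is a minimum.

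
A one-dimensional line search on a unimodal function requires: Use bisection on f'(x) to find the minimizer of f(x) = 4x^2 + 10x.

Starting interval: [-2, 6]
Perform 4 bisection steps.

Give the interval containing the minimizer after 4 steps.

Finding critical point of f(x) = 4x^2 + 10x using bisection on f'(x) = 8x + 10.
f'(x) = 0 when x = -5/4.
Starting interval: [-2, 6]
Step 1: mid = 2, f'(mid) = 26, new interval = [-2, 2]
Step 2: mid = 0, f'(mid) = 10, new interval = [-2, 0]
Step 3: mid = -1, f'(mid) = 2, new interval = [-2, -1]
Step 4: mid = -3/2, f'(mid) = -2, new interval = [-3/2, -1]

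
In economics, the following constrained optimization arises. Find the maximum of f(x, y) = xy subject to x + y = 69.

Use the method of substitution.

Substitute y = 69 - x into f(x,y) = xy:
g(x) = x(69 - x) = 69x - x^2
g'(x) = 69 - 2x = 0  =>  x = 69/2
y = 69 - 69/2 = 69/2
Maximum value = (69/2) * (69/2) = 4761/4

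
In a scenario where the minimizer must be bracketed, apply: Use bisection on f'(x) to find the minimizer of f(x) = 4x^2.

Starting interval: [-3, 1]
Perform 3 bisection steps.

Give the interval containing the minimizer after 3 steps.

Finding critical point of f(x) = 4x^2 using bisection on f'(x) = 8x + 0.
f'(x) = 0 when x = 0.
Starting interval: [-3, 1]
Step 1: mid = -1, f'(mid) = -8, new interval = [-1, 1]
Step 2: mid = 0, f'(mid) = 0, new interval = [0, 0]
Step 3: mid = 0, f'(mid) = 0, new interval = [0, 0]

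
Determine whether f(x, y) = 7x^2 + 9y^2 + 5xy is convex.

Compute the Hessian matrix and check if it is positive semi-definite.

f(x,y) = 7x^2 + 9y^2 + 5xy
Hessian H = [[14, 5], [5, 18]]
trace(H) = 32, det(H) = 227
Eigenvalues: (32 +/- sqrt(116)) / 2 = 21.39, 10.61
Since both eigenvalues > 0, f is convex.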